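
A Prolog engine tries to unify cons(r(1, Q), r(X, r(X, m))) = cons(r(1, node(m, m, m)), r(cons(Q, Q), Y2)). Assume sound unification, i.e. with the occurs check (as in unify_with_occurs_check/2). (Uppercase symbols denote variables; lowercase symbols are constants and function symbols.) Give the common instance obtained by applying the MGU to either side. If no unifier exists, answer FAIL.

Decompose cons/2: r(1, Q) = r(1, node(m, m, m)),  r(X, r(X, m)) = r(cons(Q, Q), Y2).
Decompose r/2: 1 = 1,  Q = node(m, m, m).
Delete trivial equation 1 = 1.
Bind Q := node(m, m, m); substituting into the remaining equation gives: r(X, r(X, m)) = r(cons(node(m, m, m), node(m, m, m)), Y2).
Decompose r/2: X = cons(node(m, m, m), node(m, m, m)),  r(X, m) = Y2.
Bind X := cons(node(m, m, m), node(m, m, m)); substituting into the remaining equation gives: r(cons(node(m, m, m), node(m, m, m)), m) = Y2.
Bind Y2 := r(cons(node(m, m, m), node(m, m, m)), m).
Applying the MGU to either side gives cons(r(1, node(m, m, m)), r(cons(node(m, m, m), node(m, m, m)), r(cons(node(m, m, m), node(m, m, m)), m))).

cons(r(1, node(m, m, m)), r(cons(node(m, m, m), node(m, m, m)), r(cons(node(m, m, m), node(m, m, m)), m)))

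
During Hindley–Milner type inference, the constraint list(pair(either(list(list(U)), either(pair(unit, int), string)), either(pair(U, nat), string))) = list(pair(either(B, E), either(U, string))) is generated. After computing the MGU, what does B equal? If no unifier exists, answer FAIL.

Decompose list/1: pair(either(list(list(U)), either(pair(unit, int), string)), either(pair(U, nat), string)) = pair(either(B, E), either(U, string)).
Decompose pair/2: either(list(list(U)), either(pair(unit, int), string)) = either(B, E),  either(pair(U, nat), string) = either(U, string).
Decompose either/2: list(list(U)) = B,  either(pair(unit, int), string) = E.
Bind B := list(list(U)); no other remaining equation mentions B.
Bind E := either(pair(unit, int), string); no other remaining equation mentions E.
Decompose either/2: pair(U, nat) = U,  string = string.
Occurs check fails: U occurs in pair(U, nat); the equation U = pair(U, nat) has no finite solution.

FAIL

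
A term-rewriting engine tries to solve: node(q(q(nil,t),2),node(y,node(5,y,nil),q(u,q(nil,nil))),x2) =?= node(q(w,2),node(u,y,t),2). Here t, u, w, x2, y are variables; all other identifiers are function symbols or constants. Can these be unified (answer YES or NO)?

Decompose node/3: q(q(nil,t),2) =?= q(w,2),  node(y,node(5,y,nil),q(u,q(nil,nil))) =?= node(u,y,t),  x2 =?= 2.
Decompose q/2: q(nil,t) =?= w,  2 =?= 2.
Bind w := q(nil,t); no other remaining equation mentions w.
Delete trivial equation 2 =?= 2.
Decompose node/3: y =?= u,  node(5,y,nil) =?= y,  q(u,q(nil,nil)) =?= t.
Bind y := u; substituting into the one remaining equation that mentions y gives: node(5,u,nil) =?= u.
Occurs check fails: u occurs in node(5,u,nil); the equation u =?= node(5,u,nil) has no finite solution.

NO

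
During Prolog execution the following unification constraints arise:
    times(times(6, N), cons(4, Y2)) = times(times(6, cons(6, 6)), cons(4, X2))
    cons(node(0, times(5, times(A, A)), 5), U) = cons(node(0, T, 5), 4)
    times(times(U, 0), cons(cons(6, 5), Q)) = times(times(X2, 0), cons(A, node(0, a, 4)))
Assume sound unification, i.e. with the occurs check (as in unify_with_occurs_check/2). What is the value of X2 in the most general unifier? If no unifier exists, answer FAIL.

Decompose times/2: times(6, N) = times(6, cons(6, 6)),  cons(4, Y2) = cons(4, X2).
Decompose times/2: 6 = 6,  N = cons(6, 6).
Delete trivial equation 6 = 6.
Bind N := cons(6, 6); no other remaining equation mentions N.
Decompose cons/2: 4 = 4,  Y2 = X2.
Delete trivial equation 4 = 4.
Bind Y2 := X2; no other remaining equation mentions Y2.
Decompose cons/2: node(0, times(5, times(A, A)), 5) = node(0, T, 5),  U = 4.
Decompose node/3: 0 = 0,  times(5, times(A, A)) = T,  5 = 5.
Delete trivial equation 0 = 0.
Bind T := times(5, times(A, A)); no other remaining equation mentions T.
Delete trivial equation 5 = 5.
Bind U := 4; substituting into the remaining equation gives: times(times(4, 0), cons(cons(6, 5), Q)) = times(times(X2, 0), cons(A, node(0, a, 4))).
Decompose times/2: times(4, 0) = times(X2, 0),  cons(cons(6, 5), Q) = cons(A, node(0, a, 4)).
Decompose times/2: 4 = X2,  0 = 0.
Bind X2 := 4; no other remaining equation mentions X2. Substituting into the earlier binding gives Y2 := 4.
Delete trivial equation 0 = 0.
Decompose cons/2: cons(6, 5) = A,  Q = node(0, a, 4).
Bind A := cons(6, 5); no other remaining equation mentions A. Substituting into the earlier binding gives T := times(5, times(cons(6, 5), cons(6, 5))).
Bind Q := node(0, a, 4).
MGU = { N = cons(6, 6), Y2 = 4, T = times(5, times(cons(6, 5), cons(6, 5))), U = 4, X2 = 4, A = cons(6, 5), Q = node(0, a, 4) }, so X2 = 4.

4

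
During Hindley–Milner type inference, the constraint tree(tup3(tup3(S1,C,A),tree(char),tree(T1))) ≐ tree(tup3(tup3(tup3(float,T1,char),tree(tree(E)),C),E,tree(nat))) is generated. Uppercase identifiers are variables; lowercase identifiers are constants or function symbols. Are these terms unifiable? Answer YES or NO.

YES

Decompose tree/1: tup3(tup3(S1,C,A),tree(char),tree(T1)) ≐ tup3(tup3(tup3(float,T1,char),tree(tree(E)),C),E,tree(nat)).
Decompose tup3/3: tup3(S1,C,A) ≐ tup3(tup3(float,T1,char),tree(tree(E)),C),  tree(char) ≐ E,  tree(T1) ≐ tree(nat).
Decompose tup3/3: S1 ≐ tup3(float,T1,char),  C ≐ tree(tree(E)),  A ≐ C.
Bind S1 := tup3(float,T1,char); no other remaining equation mentions S1.
Bind C := tree(tree(E)); substituting into the one remaining equation that mentions C gives: A ≐ tree(tree(E)).
Bind A := tree(tree(E)); no other remaining equation mentions A.
Bind E := tree(char); no other remaining equation mentions E. Substituting into the earlier bindings gives C := tree(tree(tree(char))), A := tree(tree(tree(char))).
Decompose tree/1: T1 ≐ nat.
Bind T1 := nat. Substituting into the earlier binding gives S1 := tup3(float,nat,char).
No equations remain and no clash or occurs-check failure arose, so a unifier exists.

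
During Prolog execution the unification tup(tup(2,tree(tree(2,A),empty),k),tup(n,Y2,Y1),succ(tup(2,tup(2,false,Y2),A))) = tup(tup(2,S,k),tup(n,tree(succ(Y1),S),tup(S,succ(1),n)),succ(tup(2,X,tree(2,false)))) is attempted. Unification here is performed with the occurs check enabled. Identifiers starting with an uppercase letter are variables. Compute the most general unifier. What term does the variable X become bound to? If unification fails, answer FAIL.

Decompose tup/3: tup(2,tree(tree(2,A),empty),k) = tup(2,S,k),  tup(n,Y2,Y1) = tup(n,tree(succ(Y1),S),tup(S,succ(1),n)),  succ(tup(2,tup(2,false,Y2),A)) = succ(tup(2,X,tree(2,false))).
Decompose tup/3: 2 = 2,  tree(tree(2,A),empty) = S,  k = k.
Delete trivial equation 2 = 2.
Bind S := tree(tree(2,A),empty); substituting into the one remaining equation that mentions S gives: tup(n,Y2,Y1) = tup(n,tree(succ(Y1),tree(tree(2,A),empty)),tup(tree(tree(2,A),empty),succ(1),n)).
Delete trivial equation k = k.
Decompose tup/3: n = n,  Y2 = tree(succ(Y1),tree(tree(2,A),empty)),  Y1 = tup(tree(tree(2,A),empty),succ(1),n).
Delete trivial equation n = n.
Bind Y2 := tree(succ(Y1),tree(tree(2,A),empty)); substituting into the one remaining equation that mentions Y2 gives: succ(tup(2,tup(2,false,tree(succ(Y1),tree(tree(2,A),empty))),A)) = succ(tup(2,X,tree(2,false))).
Bind Y1 := tup(tree(tree(2,A),empty),succ(1),n); substituting into the remaining equation gives: succ(tup(2,tup(2,false,tree(succ(tup(tree(tree(2,A),empty),succ(1),n)),tree(tree(2,A),empty))),A)) = succ(tup(2,X,tree(2,false))). Substituting into the earlier binding gives Y2 := tree(succ(tup(tree(tree(2,A),empty),succ(1),n)),tree(tree(2,A),empty)).
Decompose succ/1: tup(2,tup(2,false,tree(succ(tup(tree(tree(2,A),empty),succ(1),n)),tree(tree(2,A),empty))),A) = tup(2,X,tree(2,false)).
Decompose tup/3: 2 = 2,  tup(2,false,tree(succ(tup(tree(tree(2,A),empty),succ(1),n)),tree(tree(2,A),empty))) = X,  A = tree(2,false).
Delete trivial equation 2 = 2.
Bind X := tup(2,false,tree(succ(tup(tree(tree(2,A),empty),succ(1),n)),tree(tree(2,A),empty))); no other remaining equation mentions X.
Bind A := tree(2,false). Substituting into the earlier bindings gives S := tree(tree(2,tree(2,false)),empty), Y2 := tree(succ(tup(tree(tree(2,tree(2,false)),empty),succ(1),n)),tree(tree(2,tree(2,false)),empty)), Y1 := tup(tree(tree(2,tree(2,false)),empty),succ(1),n), X := tup(2,false,tree(succ(tup(tree(tree(2,tree(2,false)),empty),succ(1),n)),tree(tree(2,tree(2,false)),empty))).
MGU = { S ↦ tree(tree(2,tree(2,false)),empty), Y2 ↦ tree(succ(tup(tree(tree(2,tree(2,false)),empty),succ(1),n)),tree(tree(2,tree(2,false)),empty)), Y1 ↦ tup(tree(tree(2,tree(2,false)),empty),succ(1),n), X ↦ tup(2,false,tree(succ(tup(tree(tree(2,tree(2,false)),empty),succ(1),n)),tree(tree(2,tree(2,false)),empty))), A ↦ tree(2,false) }, so X ↦ tup(2,false,tree(succ(tup(tree(tree(2,tree(2,false)),empty),succ(1),n)),tree(tree(2,tree(2,false)),empty))).

tup(2,false,tree(succ(tup(tree(tree(2,tree(2,false)),empty),succ(1),n)),tree(tree(2,tree(2,false)),empty)))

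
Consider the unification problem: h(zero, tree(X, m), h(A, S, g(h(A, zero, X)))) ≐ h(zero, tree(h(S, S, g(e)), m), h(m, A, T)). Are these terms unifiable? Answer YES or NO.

Decompose h/3: zero ≐ zero,  tree(X, m) ≐ tree(h(S, S, g(e)), m),  h(A, S, g(h(A, zero, X))) ≐ h(m, A, T).
Delete trivial equation zero ≐ zero.
Decompose tree/2: X ≐ h(S, S, g(e)),  m ≐ m.
Bind X := h(S, S, g(e)); substituting into the one remaining equation that mentions X gives: h(A, S, g(h(A, zero, h(S, S, g(e))))) ≐ h(m, A, T).
Delete trivial equation m ≐ m.
Decompose h/3: A ≐ m,  S ≐ A,  g(h(A, zero, h(S, S, g(e)))) ≐ T.
Bind A := m; substituting into the remaining equations gives: S ≐ m,  g(h(m, zero, h(S, S, g(e)))) ≐ T.
Bind S := m; substituting into the remaining equation gives: g(h(m, zero, h(m, m, g(e)))) ≐ T. Substituting into the earlier binding gives X := h(m, m, g(e)).
Bind T := g(h(m, zero, h(m, m, g(e)))).
No equations remain and no clash or occurs-check failure arose, so a unifier exists.

YES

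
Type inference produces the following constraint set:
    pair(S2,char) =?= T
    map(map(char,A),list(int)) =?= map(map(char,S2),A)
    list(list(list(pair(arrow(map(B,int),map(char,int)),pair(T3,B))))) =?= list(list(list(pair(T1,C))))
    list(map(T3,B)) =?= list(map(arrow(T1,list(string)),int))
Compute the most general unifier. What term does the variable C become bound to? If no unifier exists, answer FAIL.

Bind T := pair(S2,char); no other remaining equation mentions T.
Decompose map/2: map(char,A) =?= map(char,S2),  list(int) =?= A.
Decompose map/2: char =?= char,  A =?= S2.
Delete trivial equation char =?= char.
Bind A := S2; substituting into the one remaining equation that mentions A gives: list(int) =?= S2.
Bind S2 := list(int); no other remaining equation mentions S2. Substituting into the earlier bindings gives T := pair(list(int),char), A := list(int).
Decompose list/1: list(list(pair(arrow(map(B,int),map(char,int)),pair(T3,B)))) =?= list(list(pair(T1,C))).
Decompose list/1: list(pair(arrow(map(B,int),map(char,int)),pair(T3,B))) =?= list(pair(T1,C)).
Decompose list/1: pair(arrow(map(B,int),map(char,int)),pair(T3,B)) =?= pair(T1,C).
Decompose pair/2: arrow(map(B,int),map(char,int)) =?= T1,  pair(T3,B) =?= C.
Bind T1 := arrow(map(B,int),map(char,int)); substituting into the one remaining equation that mentions T1 gives: list(map(T3,B)) =?= list(map(arrow(arrow(map(B,int),map(char,int)),list(string)),int)).
Bind C := pair(T3,B); no other remaining equation mentions C.
Decompose list/1: map(T3,B) =?= map(arrow(arrow(map(B,int),map(char,int)),list(string)),int).
Decompose map/2: T3 =?= arrow(arrow(map(B,int),map(char,int)),list(string)),  B =?= int.
Bind T3 := arrow(arrow(map(B,int),map(char,int)),list(string)); no other remaining equation mentions T3. Substituting into the earlier binding gives C := pair(arrow(arrow(map(B,int),map(char,int)),list(string)),B).
Bind B := int. Substituting into the earlier bindings gives T1 := arrow(map(int,int),map(char,int)), C := pair(arrow(arrow(map(int,int),map(char,int)),list(string)),int), T3 := arrow(arrow(map(int,int),map(char,int)),list(string)).
MGU = { T := pair(list(int),char), A := list(int), S2 := list(int), T1 := arrow(map(int,int),map(char,int)), C := pair(arrow(arrow(map(int,int),map(char,int)),list(string)),int), T3 := arrow(arrow(map(int,int),map(char,int)),list(string)), B := int }, so C := pair(arrow(arrow(map(int,int),map(char,int)),list(string)),int).

pair(arrow(arrow(map(int,int),map(char,int)),list(string)),int)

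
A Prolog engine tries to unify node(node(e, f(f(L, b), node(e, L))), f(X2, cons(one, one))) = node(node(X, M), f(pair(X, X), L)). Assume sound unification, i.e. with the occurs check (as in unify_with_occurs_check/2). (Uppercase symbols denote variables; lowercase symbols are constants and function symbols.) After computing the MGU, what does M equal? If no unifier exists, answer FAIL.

Decompose node/2: node(e, f(f(L, b), node(e, L))) = node(X, M),  f(X2, cons(one, one)) = f(pair(X, X), L).
Decompose node/2: e = X,  f(f(L, b), node(e, L)) = M.
Bind X := e; substituting into the one remaining equation that mentions X gives: f(X2, cons(one, one)) = f(pair(e, e), L).
Bind M := f(f(L, b), node(e, L)); no other remaining equation mentions M.
Decompose f/2: X2 = pair(e, e),  cons(one, one) = L.
Bind X2 := pair(e, e); no other remaining equation mentions X2.
Bind L := cons(one, one). Substituting into the earlier binding gives M := f(f(cons(one, one), b), node(e, cons(one, one))).
MGU = { X = e, M = f(f(cons(one, one), b), node(e, cons(one, one))), X2 = pair(e, e), L = cons(one, one) }, so M = f(f(cons(one, one), b), node(e, cons(one, one))).

f(f(cons(one, one), b), node(e, cons(one, one)))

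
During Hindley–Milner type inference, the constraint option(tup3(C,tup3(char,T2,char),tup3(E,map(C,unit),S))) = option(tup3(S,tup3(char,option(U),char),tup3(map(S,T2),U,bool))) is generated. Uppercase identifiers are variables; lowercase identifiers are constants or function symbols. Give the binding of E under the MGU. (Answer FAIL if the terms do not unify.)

Decompose option/1: tup3(C,tup3(char,T2,char),tup3(E,map(C,unit),S)) = tup3(S,tup3(char,option(U),char),tup3(map(S,T2),U,bool)).
Decompose tup3/3: C = S,  tup3(char,T2,char) = tup3(char,option(U),char),  tup3(E,map(C,unit),S) = tup3(map(S,T2),U,bool).
Bind C := S; substituting into the one remaining equation that mentions C gives: tup3(E,map(S,unit),S) = tup3(map(S,T2),U,bool).
Decompose tup3/3: char = char,  T2 = option(U),  char = char.
Delete trivial equation char = char.
Bind T2 := option(U); substituting into the one remaining equation that mentions T2 gives: tup3(E,map(S,unit),S) = tup3(map(S,option(U)),U,bool).
Delete trivial equation char = char.
Decompose tup3/3: E = map(S,option(U)),  map(S,unit) = U,  S = bool.
Bind E := map(S,option(U)); no other remaining equation mentions E.
Bind U := map(S,unit); no other remaining equation mentions U. Substituting into the earlier bindings gives T2 := option(map(S,unit)), E := map(S,option(map(S,unit))).
Bind S := bool. Substituting into the earlier bindings gives C := bool, T2 := option(map(bool,unit)), E := map(bool,option(map(bool,unit))), U := map(bool,unit).
MGU = { C ↦ bool, T2 ↦ option(map(bool,unit)), E ↦ map(bool,option(map(bool,unit))), U ↦ map(bool,unit), S ↦ bool }, so E ↦ map(bool,option(map(bool,unit))).

map(bool,option(map(bool,unit)))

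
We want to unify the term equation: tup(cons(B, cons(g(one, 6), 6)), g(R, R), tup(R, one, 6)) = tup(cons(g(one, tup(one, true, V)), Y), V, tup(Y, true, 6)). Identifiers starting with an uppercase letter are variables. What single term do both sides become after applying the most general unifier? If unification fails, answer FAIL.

Decompose tup/3: cons(B, cons(g(one, 6), 6)) = cons(g(one, tup(one, true, V)), Y),  g(R, R) = V,  tup(R, one, 6) = tup(Y, true, 6).
Decompose cons/2: B = g(one, tup(one, true, V)),  cons(g(one, 6), 6) = Y.
Bind B := g(one, tup(one, true, V)); no other remaining equation mentions B.
Bind Y := cons(g(one, 6), 6); substituting into the one remaining equation that mentions Y gives: tup(R, one, 6) = tup(cons(g(one, 6), 6), true, 6).
Bind V := g(R, R); no other remaining equation mentions V. Substituting into the earlier binding gives B := g(one, tup(one, true, g(R, R))).
Decompose tup/3: R = cons(g(one, 6), 6),  one = true,  6 = 6.
Bind R := cons(g(one, 6), 6); no other remaining equation mentions R. Substituting into the earlier bindings gives B := g(one, tup(one, true, g(cons(g(one, 6), 6), cons(g(one, 6), 6)))), V := g(cons(g(one, 6), 6), cons(g(one, 6), 6)).
Clash: constants one and true differ; no unifier exists.

FAIL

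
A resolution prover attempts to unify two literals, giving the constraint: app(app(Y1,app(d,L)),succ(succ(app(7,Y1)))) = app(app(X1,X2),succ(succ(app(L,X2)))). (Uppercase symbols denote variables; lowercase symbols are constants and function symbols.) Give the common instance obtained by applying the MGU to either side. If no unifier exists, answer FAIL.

app(app(app(d,7),app(d,7)),succ(succ(app(7,app(d,7)))))

Decompose app/2: app(Y1,app(d,L)) = app(X1,X2),  succ(succ(app(7,Y1))) = succ(succ(app(L,X2))).
Decompose app/2: Y1 = X1,  app(d,L) = X2.
Bind Y1 := X1; substituting into the one remaining equation that mentions Y1 gives: succ(succ(app(7,X1))) = succ(succ(app(L,X2))).
Bind X2 := app(d,L); substituting into the remaining equation gives: succ(succ(app(7,X1))) = succ(succ(app(L,app(d,L)))).
Decompose succ/1: succ(app(7,X1)) = succ(app(L,app(d,L))).
Decompose succ/1: app(7,X1) = app(L,app(d,L)).
Decompose app/2: 7 = L,  X1 = app(d,L).
Bind L := 7; substituting into the remaining equation gives: X1 = app(d,7). Substituting into the earlier binding gives X2 := app(d,7).
Bind X1 := app(d,7). Substituting into the earlier binding gives Y1 := app(d,7).
Applying the MGU to either side gives app(app(app(d,7),app(d,7)),succ(succ(app(7,app(d,7))))).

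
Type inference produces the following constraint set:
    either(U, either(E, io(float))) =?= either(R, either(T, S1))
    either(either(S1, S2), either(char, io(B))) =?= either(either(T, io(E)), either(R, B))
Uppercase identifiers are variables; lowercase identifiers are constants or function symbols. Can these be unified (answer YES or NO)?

NO

Decompose either/2: U =?= R,  either(E, io(float)) =?= either(T, S1).
Bind U := R; no other remaining equation mentions U.
Decompose either/2: E =?= T,  io(float) =?= S1.
Bind E := T; substituting into the one remaining equation that mentions E gives: either(either(S1, S2), either(char, io(B))) =?= either(either(T, io(T)), either(R, B)).
Bind S1 := io(float); substituting into the remaining equation gives: either(either(io(float), S2), either(char, io(B))) =?= either(either(T, io(T)), either(R, B)).
Decompose either/2: either(io(float), S2) =?= either(T, io(T)),  either(char, io(B)) =?= either(R, B).
Decompose either/2: io(float) =?= T,  S2 =?= io(T).
Bind T := io(float); substituting into the one remaining equation that mentions T gives: S2 =?= io(io(float)). Substituting into the earlier binding gives E := io(float).
Bind S2 := io(io(float)); no other remaining equation mentions S2.
Decompose either/2: char =?= R,  io(B) =?= B.
Bind R := char; no other remaining equation mentions R. Substituting into the earlier binding gives U := char.
Occurs check fails: B occurs in io(B); the equation B =?= io(B) has no finite solution.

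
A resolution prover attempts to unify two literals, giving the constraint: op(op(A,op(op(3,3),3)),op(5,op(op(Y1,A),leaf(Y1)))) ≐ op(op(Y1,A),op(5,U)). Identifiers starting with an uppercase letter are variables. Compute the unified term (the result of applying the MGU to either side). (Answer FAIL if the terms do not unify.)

op(op(op(op(3,3),3),op(op(3,3),3)),op(5,op(op(op(op(3,3),3),op(op(3,3),3)),leaf(op(op(3,3),3)))))

Decompose op/2: op(A,op(op(3,3),3)) ≐ op(Y1,A),  op(5,op(op(Y1,A),leaf(Y1))) ≐ op(5,U).
Decompose op/2: A ≐ Y1,  op(op(3,3),3) ≐ A.
Bind A := Y1; substituting into the remaining equations gives: op(op(3,3),3) ≐ Y1,  op(5,op(op(Y1,Y1),leaf(Y1))) ≐ op(5,U).
Bind Y1 := op(op(3,3),3); substituting into the remaining equation gives: op(5,op(op(op(op(3,3),3),op(op(3,3),3)),leaf(op(op(3,3),3)))) ≐ op(5,U). Substituting into the earlier binding gives A := op(op(3,3),3).
Decompose op/2: 5 ≐ 5,  op(op(op(op(3,3),3),op(op(3,3),3)),leaf(op(op(3,3),3))) ≐ U.
Delete trivial equation 5 ≐ 5.
Bind U := op(op(op(op(3,3),3),op(op(3,3),3)),leaf(op(op(3,3),3))).
Applying the MGU to either side gives op(op(op(op(3,3),3),op(op(3,3),3)),op(5,op(op(op(op(3,3),3),op(op(3,3),3)),leaf(op(op(3,3),3))))).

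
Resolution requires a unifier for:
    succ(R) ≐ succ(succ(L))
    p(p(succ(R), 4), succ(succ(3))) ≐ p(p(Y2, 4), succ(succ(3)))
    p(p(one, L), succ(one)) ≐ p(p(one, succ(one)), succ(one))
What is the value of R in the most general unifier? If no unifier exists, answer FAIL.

succ(succ(one))

Decompose succ/1: R ≐ succ(L).
Bind R := succ(L); substituting into the one remaining equation that mentions R gives: p(p(succ(succ(L)), 4), succ(succ(3))) ≐ p(p(Y2, 4), succ(succ(3))).
Decompose p/2: p(succ(succ(L)), 4) ≐ p(Y2, 4),  succ(succ(3)) ≐ succ(succ(3)).
Decompose p/2: succ(succ(L)) ≐ Y2,  4 ≐ 4.
Bind Y2 := succ(succ(L)); no other remaining equation mentions Y2.
Delete trivial equation 4 ≐ 4.
Delete trivial equation succ(succ(3)) ≐ succ(succ(3)).
Decompose p/2: p(one, L) ≐ p(one, succ(one)),  succ(one) ≐ succ(one).
Decompose p/2: one ≐ one,  L ≐ succ(one).
Delete trivial equation one ≐ one.
Bind L := succ(one); no other remaining equation mentions L. Substituting into the earlier bindings gives R := succ(succ(one)), Y2 := succ(succ(succ(one))).
Delete trivial equation succ(one) ≐ succ(one).
MGU = { R ↦ succ(succ(one)), Y2 ↦ succ(succ(succ(one))), L ↦ succ(one) }, so R ↦ succ(succ(one)).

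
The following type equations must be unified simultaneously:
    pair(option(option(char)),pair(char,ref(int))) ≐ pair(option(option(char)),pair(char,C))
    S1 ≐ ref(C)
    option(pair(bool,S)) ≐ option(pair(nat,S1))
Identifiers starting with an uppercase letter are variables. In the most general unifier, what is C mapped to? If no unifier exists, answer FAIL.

FAIL

Decompose pair/2: option(option(char)) ≐ option(option(char)),  pair(char,ref(int)) ≐ pair(char,C).
Delete trivial equation option(option(char)) ≐ option(option(char)).
Decompose pair/2: char ≐ char,  ref(int) ≐ C.
Delete trivial equation char ≐ char.
Bind C := ref(int); substituting into the one remaining equation that mentions C gives: S1 ≐ ref(ref(int)).
Bind S1 := ref(ref(int)); substituting into the remaining equation gives: option(pair(bool,S)) ≐ option(pair(nat,ref(ref(int)))).
Decompose option/1: pair(bool,S) ≐ pair(nat,ref(ref(int))).
Decompose pair/2: bool ≐ nat,  S ≐ ref(ref(int)).
Clash: constants bool and nat differ; no unifier exists.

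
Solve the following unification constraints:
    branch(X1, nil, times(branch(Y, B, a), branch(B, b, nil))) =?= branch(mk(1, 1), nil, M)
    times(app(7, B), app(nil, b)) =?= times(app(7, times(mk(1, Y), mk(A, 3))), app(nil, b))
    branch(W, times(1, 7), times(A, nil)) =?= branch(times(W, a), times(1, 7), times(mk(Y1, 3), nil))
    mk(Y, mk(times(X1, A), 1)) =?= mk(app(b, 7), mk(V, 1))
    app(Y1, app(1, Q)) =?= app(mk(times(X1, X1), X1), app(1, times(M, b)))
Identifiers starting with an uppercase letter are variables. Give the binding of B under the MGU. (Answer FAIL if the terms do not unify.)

FAIL

Decompose branch/3: X1 =?= mk(1, 1),  nil =?= nil,  times(branch(Y, B, a), branch(B, b, nil)) =?= M.
Bind X1 := mk(1, 1); substituting into the 2 remaining equations that mention X1 gives: mk(Y, mk(times(mk(1, 1), A), 1)) =?= mk(app(b, 7), mk(V, 1)),  app(Y1, app(1, Q)) =?= app(mk(times(mk(1, 1), mk(1, 1)), mk(1, 1)), app(1, times(M, b))).
Delete trivial equation nil =?= nil.
Bind M := times(branch(Y, B, a), branch(B, b, nil)); substituting into the one remaining equation that mentions M gives: app(Y1, app(1, Q)) =?= app(mk(times(mk(1, 1), mk(1, 1)), mk(1, 1)), app(1, times(times(branch(Y, B, a), branch(B, b, nil)), b))).
Decompose times/2: app(7, B) =?= app(7, times(mk(1, Y), mk(A, 3))),  app(nil, b) =?= app(nil, b).
Decompose app/2: 7 =?= 7,  B =?= times(mk(1, Y), mk(A, 3)).
Delete trivial equation 7 =?= 7.
Bind B := times(mk(1, Y), mk(A, 3)); substituting into the one remaining equation that mentions B gives: app(Y1, app(1, Q)) =?= app(mk(times(mk(1, 1), mk(1, 1)), mk(1, 1)), app(1, times(times(branch(Y, times(mk(1, Y), mk(A, 3)), a), branch(times(mk(1, Y), mk(A, 3)), b, nil)), b))). Substituting into the earlier binding gives M := times(branch(Y, times(mk(1, Y), mk(A, 3)), a), branch(times(mk(1, Y), mk(A, 3)), b, nil)).
Delete trivial equation app(nil, b) =?= app(nil, b).
Decompose branch/3: W =?= times(W, a),  times(1, 7) =?= times(1, 7),  times(A, nil) =?= times(mk(Y1, 3), nil).
Occurs check fails: W occurs in times(W, a); the equation W =?= times(W, a) has no finite solution.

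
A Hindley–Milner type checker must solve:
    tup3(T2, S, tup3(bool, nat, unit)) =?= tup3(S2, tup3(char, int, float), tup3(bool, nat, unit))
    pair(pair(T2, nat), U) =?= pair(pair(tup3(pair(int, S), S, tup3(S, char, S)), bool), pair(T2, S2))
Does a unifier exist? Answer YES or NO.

Decompose tup3/3: T2 =?= S2,  S =?= tup3(char, int, float),  tup3(bool, nat, unit) =?= tup3(bool, nat, unit).
Bind T2 := S2; substituting into the one remaining equation that mentions T2 gives: pair(pair(S2, nat), U) =?= pair(pair(tup3(pair(int, S), S, tup3(S, char, S)), bool), pair(S2, S2)).
Bind S := tup3(char, int, float); substituting into the one remaining equation that mentions S gives: pair(pair(S2, nat), U) =?= pair(pair(tup3(pair(int, tup3(char, int, float)), tup3(char, int, float), tup3(tup3(char, int, float), char, tup3(char, int, float))), bool), pair(S2, S2)).
Delete trivial equation tup3(bool, nat, unit) =?= tup3(bool, nat, unit).
Decompose pair/2: pair(S2, nat) =?= pair(tup3(pair(int, tup3(char, int, float)), tup3(char, int, float), tup3(tup3(char, int, float), char, tup3(char, int, float))), bool),  U =?= pair(S2, S2).
Decompose pair/2: S2 =?= tup3(pair(int, tup3(char, int, float)), tup3(char, int, float), tup3(tup3(char, int, float), char, tup3(char, int, float))),  nat =?= bool.
Bind S2 := tup3(pair(int, tup3(char, int, float)), tup3(char, int, float), tup3(tup3(char, int, float), char, tup3(char, int, float))); substituting into the one remaining equation that mentions S2 gives: U =?= pair(tup3(pair(int, tup3(char, int, float)), tup3(char, int, float), tup3(tup3(char, int, float), char, tup3(char, int, float))), tup3(pair(int, tup3(char, int, float)), tup3(char, int, float), tup3(tup3(char, int, float), char, tup3(char, int, float)))). Substituting into the earlier binding gives T2 := tup3(pair(int, tup3(char, int, float)), tup3(char, int, float), tup3(tup3(char, int, float), char, tup3(char, int, float))).
Clash: constants nat and bool differ; no unifier exists.

NO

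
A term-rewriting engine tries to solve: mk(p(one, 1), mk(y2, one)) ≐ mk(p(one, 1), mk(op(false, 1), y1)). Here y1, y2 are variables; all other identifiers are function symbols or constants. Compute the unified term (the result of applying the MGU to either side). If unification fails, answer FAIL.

mk(p(one, 1), mk(op(false, 1), one))

Decompose mk/2: p(one, 1) ≐ p(one, 1),  mk(y2, one) ≐ mk(op(false, 1), y1).
Delete trivial equation p(one, 1) ≐ p(one, 1).
Decompose mk/2: y2 ≐ op(false, 1),  one ≐ y1.
Bind y2 := op(false, 1); no other remaining equation mentions y2.
Bind y1 := one.
Applying the MGU to either side gives mk(p(one, 1), mk(op(false, 1), one)).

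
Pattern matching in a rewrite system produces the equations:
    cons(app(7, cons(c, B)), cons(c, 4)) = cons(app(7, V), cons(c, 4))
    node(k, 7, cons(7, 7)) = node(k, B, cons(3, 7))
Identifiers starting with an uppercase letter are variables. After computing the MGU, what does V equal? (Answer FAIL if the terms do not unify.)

Decompose cons/2: app(7, cons(c, B)) = app(7, V),  cons(c, 4) = cons(c, 4).
Decompose app/2: 7 = 7,  cons(c, B) = V.
Delete trivial equation 7 = 7.
Bind V := cons(c, B); no other remaining equation mentions V.
Delete trivial equation cons(c, 4) = cons(c, 4).
Decompose node/3: k = k,  7 = B,  cons(7, 7) = cons(3, 7).
Delete trivial equation k = k.
Bind B := 7; no other remaining equation mentions B. Substituting into the earlier binding gives V := cons(c, 7).
Decompose cons/2: 7 = 3,  7 = 7.
Clash: constants 7 and 3 differ; no unifier exists.

FAIL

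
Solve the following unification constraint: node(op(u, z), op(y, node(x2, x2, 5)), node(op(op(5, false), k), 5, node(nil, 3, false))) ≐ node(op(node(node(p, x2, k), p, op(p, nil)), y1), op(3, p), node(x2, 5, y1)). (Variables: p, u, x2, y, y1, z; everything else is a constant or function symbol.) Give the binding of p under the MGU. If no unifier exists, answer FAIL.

Decompose node/3: op(u, z) ≐ op(node(node(p, x2, k), p, op(p, nil)), y1),  op(y, node(x2, x2, 5)) ≐ op(3, p),  node(op(op(5, false), k), 5, node(nil, 3, false)) ≐ node(x2, 5, y1).
Decompose op/2: u ≐ node(node(p, x2, k), p, op(p, nil)),  z ≐ y1.
Bind u := node(node(p, x2, k), p, op(p, nil)); no other remaining equation mentions u.
Bind z := y1; no other remaining equation mentions z.
Decompose op/2: y ≐ 3,  node(x2, x2, 5) ≐ p.
Bind y := 3; no other remaining equation mentions y.
Bind p := node(x2, x2, 5); no other remaining equation mentions p. Substituting into the earlier binding gives u := node(node(node(x2, x2, 5), x2, k), node(x2, x2, 5), op(node(x2, x2, 5), nil)).
Decompose node/3: op(op(5, false), k) ≐ x2,  5 ≐ 5,  node(nil, 3, false) ≐ y1.
Bind x2 := op(op(5, false), k); no other remaining equation mentions x2. Substituting into the earlier bindings gives u := node(node(node(op(op(5, false), k), op(op(5, false), k), 5), op(op(5, false), k), k), node(op(op(5, false), k), op(op(5, false), k), 5), op(node(op(op(5, false), k), op(op(5, false), k), 5), nil)), p := node(op(op(5, false), k), op(op(5, false), k), 5).
Delete trivial equation 5 ≐ 5.
Bind y1 := node(nil, 3, false). Substituting into the earlier binding gives z := node(nil, 3, false).
MGU = { u := node(node(node(op(op(5, false), k), op(op(5, false), k), 5), op(op(5, false), k), k), node(op(op(5, false), k), op(op(5, false), k), 5), op(node(op(op(5, false), k), op(op(5, false), k), 5), nil)), z := node(nil, 3, false), y := 3, p := node(op(op(5, false), k), op(op(5, false), k), 5), x2 := op(op(5, false), k), y1 := node(nil, 3, false) }, so p := node(op(op(5, false), k), op(op(5, false), k), 5).

node(op(op(5, false), k), op(op(5, false), k), 5)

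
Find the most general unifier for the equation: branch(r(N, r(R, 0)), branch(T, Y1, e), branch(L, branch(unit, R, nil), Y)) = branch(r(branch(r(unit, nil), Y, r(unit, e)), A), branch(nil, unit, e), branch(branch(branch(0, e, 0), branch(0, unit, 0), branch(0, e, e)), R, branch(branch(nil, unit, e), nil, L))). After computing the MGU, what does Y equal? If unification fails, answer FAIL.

FAIL

Decompose branch/3: r(N, r(R, 0)) = r(branch(r(unit, nil), Y, r(unit, e)), A),  branch(T, Y1, e) = branch(nil, unit, e),  branch(L, branch(unit, R, nil), Y) = branch(branch(branch(0, e, 0), branch(0, unit, 0), branch(0, e, e)), R, branch(branch(nil, unit, e), nil, L)).
Decompose r/2: N = branch(r(unit, nil), Y, r(unit, e)),  r(R, 0) = A.
Bind N := branch(r(unit, nil), Y, r(unit, e)); no other remaining equation mentions N.
Bind A := r(R, 0); no other remaining equation mentions A.
Decompose branch/3: T = nil,  Y1 = unit,  e = e.
Bind T := nil; no other remaining equation mentions T.
Bind Y1 := unit; no other remaining equation mentions Y1.
Delete trivial equation e = e.
Decompose branch/3: L = branch(branch(0, e, 0), branch(0, unit, 0), branch(0, e, e)),  branch(unit, R, nil) = R,  Y = branch(branch(nil, unit, e), nil, L).
Bind L := branch(branch(0, e, 0), branch(0, unit, 0), branch(0, e, e)); substituting into the one remaining equation that mentions L gives: Y = branch(branch(nil, unit, e), nil, branch(branch(0, e, 0), branch(0, unit, 0), branch(0, e, e))).
Occurs check fails: R occurs in branch(unit, R, nil); the equation R = branch(unit, R, nil) has no finite solution.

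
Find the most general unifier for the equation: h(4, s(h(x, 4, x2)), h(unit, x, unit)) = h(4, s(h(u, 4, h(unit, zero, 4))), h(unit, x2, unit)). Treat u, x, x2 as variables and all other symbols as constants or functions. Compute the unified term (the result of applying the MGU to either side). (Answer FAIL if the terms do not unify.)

h(4, s(h(h(unit, zero, 4), 4, h(unit, zero, 4))), h(unit, h(unit, zero, 4), unit))

Decompose h/3: 4 = 4,  s(h(x, 4, x2)) = s(h(u, 4, h(unit, zero, 4))),  h(unit, x, unit) = h(unit, x2, unit).
Delete trivial equation 4 = 4.
Decompose s/1: h(x, 4, x2) = h(u, 4, h(unit, zero, 4)).
Decompose h/3: x = u,  4 = 4,  x2 = h(unit, zero, 4).
Bind x := u; substituting into the one remaining equation that mentions x gives: h(unit, u, unit) = h(unit, x2, unit).
Delete trivial equation 4 = 4.
Bind x2 := h(unit, zero, 4); substituting into the remaining equation gives: h(unit, u, unit) = h(unit, h(unit, zero, 4), unit).
Decompose h/3: unit = unit,  u = h(unit, zero, 4),  unit = unit.
Delete trivial equation unit = unit.
Bind u := h(unit, zero, 4); no other remaining equation mentions u. Substituting into the earlier binding gives x := h(unit, zero, 4).
Delete trivial equation unit = unit.
Applying the MGU to either side gives h(4, s(h(h(unit, zero, 4), 4, h(unit, zero, 4))), h(unit, h(unit, zero, 4), unit)).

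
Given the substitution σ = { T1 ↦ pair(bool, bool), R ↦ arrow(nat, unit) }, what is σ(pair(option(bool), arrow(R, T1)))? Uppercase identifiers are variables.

pair(option(bool), arrow(arrow(nat, unit), pair(bool, bool)))

Replace each occurrence of T1 with pair(bool, bool).
Replace each occurrence of R with arrow(nat, unit).
Result: pair(option(bool), arrow(arrow(nat, unit), pair(bool, bool))).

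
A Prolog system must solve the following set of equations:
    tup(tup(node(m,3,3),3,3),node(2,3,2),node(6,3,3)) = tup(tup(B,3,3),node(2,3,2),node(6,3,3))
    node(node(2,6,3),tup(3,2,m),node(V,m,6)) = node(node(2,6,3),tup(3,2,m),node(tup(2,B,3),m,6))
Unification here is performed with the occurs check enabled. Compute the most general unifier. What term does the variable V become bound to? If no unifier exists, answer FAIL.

Decompose tup/3: tup(node(m,3,3),3,3) = tup(B,3,3),  node(2,3,2) = node(2,3,2),  node(6,3,3) = node(6,3,3).
Decompose tup/3: node(m,3,3) = B,  3 = 3,  3 = 3.
Bind B := node(m,3,3); substituting into the one remaining equation that mentions B gives: node(node(2,6,3),tup(3,2,m),node(V,m,6)) = node(node(2,6,3),tup(3,2,m),node(tup(2,node(m,3,3),3),m,6)).
Delete trivial equation 3 = 3.
Delete trivial equation 3 = 3.
Delete trivial equation node(2,3,2) = node(2,3,2).
Delete trivial equation node(6,3,3) = node(6,3,3).
Decompose node/3: node(2,6,3) = node(2,6,3),  tup(3,2,m) = tup(3,2,m),  node(V,m,6) = node(tup(2,node(m,3,3),3),m,6).
Delete trivial equation node(2,6,3) = node(2,6,3).
Delete trivial equation tup(3,2,m) = tup(3,2,m).
Decompose node/3: V = tup(2,node(m,3,3),3),  m = m,  6 = 6.
Bind V := tup(2,node(m,3,3),3); no other remaining equation mentions V.
Delete trivial equation m = m.
Delete trivial equation 6 = 6.
MGU = { B ↦ node(m,3,3), V ↦ tup(2,node(m,3,3),3) }, so V ↦ tup(2,node(m,3,3),3).

tup(2,node(m,3,3),3)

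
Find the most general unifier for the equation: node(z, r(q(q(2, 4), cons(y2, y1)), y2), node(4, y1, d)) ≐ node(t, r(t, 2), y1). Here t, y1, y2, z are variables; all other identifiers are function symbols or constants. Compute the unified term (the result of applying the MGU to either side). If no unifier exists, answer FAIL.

FAIL

Decompose node/3: z ≐ t,  r(q(q(2, 4), cons(y2, y1)), y2) ≐ r(t, 2),  node(4, y1, d) ≐ y1.
Bind z := t; no other remaining equation mentions z.
Decompose r/2: q(q(2, 4), cons(y2, y1)) ≐ t,  y2 ≐ 2.
Bind t := q(q(2, 4), cons(y2, y1)); no other remaining equation mentions t. Substituting into the earlier binding gives z := q(q(2, 4), cons(y2, y1)).
Bind y2 := 2; no other remaining equation mentions y2. Substituting into the earlier bindings gives z := q(q(2, 4), cons(2, y1)), t := q(q(2, 4), cons(2, y1)).
Occurs check fails: y1 occurs in node(4, y1, d); the equation y1 ≐ node(4, y1, d) has no finite solution.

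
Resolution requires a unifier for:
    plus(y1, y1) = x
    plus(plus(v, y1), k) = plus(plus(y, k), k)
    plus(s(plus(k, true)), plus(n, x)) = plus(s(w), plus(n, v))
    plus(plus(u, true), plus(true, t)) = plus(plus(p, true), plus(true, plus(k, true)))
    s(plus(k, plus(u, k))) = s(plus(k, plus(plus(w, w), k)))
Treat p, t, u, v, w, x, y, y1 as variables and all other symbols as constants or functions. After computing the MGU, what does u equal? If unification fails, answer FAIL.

plus(plus(k, true), plus(k, true))

Bind x := plus(y1, y1); substituting into the one remaining equation that mentions x gives: plus(s(plus(k, true)), plus(n, plus(y1, y1))) = plus(s(w), plus(n, v)).
Decompose plus/2: plus(v, y1) = plus(y, k),  k = k.
Decompose plus/2: v = y,  y1 = k.
Bind v := y; substituting into the one remaining equation that mentions v gives: plus(s(plus(k, true)), plus(n, plus(y1, y1))) = plus(s(w), plus(n, y)).
Bind y1 := k; substituting into the one remaining equation that mentions y1 gives: plus(s(plus(k, true)), plus(n, plus(k, k))) = plus(s(w), plus(n, y)). Substituting into the earlier binding gives x := plus(k, k).
Delete trivial equation k = k.
Decompose plus/2: s(plus(k, true)) = s(w),  plus(n, plus(k, k)) = plus(n, y).
Decompose s/1: plus(k, true) = w.
Bind w := plus(k, true); substituting into the one remaining equation that mentions w gives: s(plus(k, plus(u, k))) = s(plus(k, plus(plus(plus(k, true), plus(k, true)), k))).
Decompose plus/2: n = n,  plus(k, k) = y.
Delete trivial equation n = n.
Bind y := plus(k, k); no other remaining equation mentions y. Substituting into the earlier binding gives v := plus(k, k).
Decompose plus/2: plus(u, true) = plus(p, true),  plus(true, t) = plus(true, plus(k, true)).
Decompose plus/2: u = p,  true = true.
Bind u := p; substituting into the one remaining equation that mentions u gives: s(plus(k, plus(p, k))) = s(plus(k, plus(plus(plus(k, true), plus(k, true)), k))).
Delete trivial equation true = true.
Decompose plus/2: true = true,  t = plus(k, true).
Delete trivial equation true = true.
Bind t := plus(k, true); no other remaining equation mentions t.
Decompose s/1: plus(k, plus(p, k)) = plus(k, plus(plus(plus(k, true), plus(k, true)), k)).
Decompose plus/2: k = k,  plus(p, k) = plus(plus(plus(k, true), plus(k, true)), k).
Delete trivial equation k = k.
Decompose plus/2: p = plus(plus(k, true), plus(k, true)),  k = k.
Bind p := plus(plus(k, true), plus(k, true)); no other remaining equation mentions p. Substituting into the earlier binding gives u := plus(plus(k, true), plus(k, true)).
Delete trivial equation k = k.
MGU = { x ↦ plus(k, k), v ↦ plus(k, k), y1 ↦ k, w ↦ plus(k, true), y ↦ plus(k, k), u ↦ plus(plus(k, true), plus(k, true)), t ↦ plus(k, true), p ↦ plus(plus(k, true), plus(k, true)) }, so u ↦ plus(plus(k, true), plus(k, true)).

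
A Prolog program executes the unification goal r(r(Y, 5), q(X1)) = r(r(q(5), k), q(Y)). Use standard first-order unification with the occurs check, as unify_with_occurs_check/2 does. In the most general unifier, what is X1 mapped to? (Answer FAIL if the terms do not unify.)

Decompose r/2: r(Y, 5) = r(q(5), k),  q(X1) = q(Y).
Decompose r/2: Y = q(5),  5 = k.
Bind Y := q(5); substituting into the one remaining equation that mentions Y gives: q(X1) = q(q(5)).
Clash: constants 5 and k differ; no unifier exists.

FAIL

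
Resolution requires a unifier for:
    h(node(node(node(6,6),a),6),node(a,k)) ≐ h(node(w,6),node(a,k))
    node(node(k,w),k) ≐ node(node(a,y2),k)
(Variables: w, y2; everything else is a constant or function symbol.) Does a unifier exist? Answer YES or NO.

NO

Decompose h/2: node(node(node(6,6),a),6) ≐ node(w,6),  node(a,k) ≐ node(a,k).
Decompose node/2: node(node(6,6),a) ≐ w,  6 ≐ 6.
Bind w := node(node(6,6),a); substituting into the one remaining equation that mentions w gives: node(node(k,node(node(6,6),a)),k) ≐ node(node(a,y2),k).
Delete trivial equation 6 ≐ 6.
Delete trivial equation node(a,k) ≐ node(a,k).
Decompose node/2: node(k,node(node(6,6),a)) ≐ node(a,y2),  k ≐ k.
Decompose node/2: k ≐ a,  node(node(6,6),a) ≐ y2.
Clash: constants k and a differ; no unifier exists.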